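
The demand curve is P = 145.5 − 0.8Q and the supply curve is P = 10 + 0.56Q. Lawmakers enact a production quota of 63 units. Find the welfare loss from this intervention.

912.51

Competitive equilibrium: 145.5 − 0.8Q = 10 + 0.56Q → Q* = 99.6324, P* = 65.7941.
At Q = 63: demand price = 145.5 − 0.8·63 = 95.1; supply price = 10 + 0.56·63 = 45.28.
ΔQ = 99.6324 − 63 = 36.6324; wedge = 95.1 − 45.28 = 49.82.
DWL = ½ × 36.6324 × 49.82 = 912.51.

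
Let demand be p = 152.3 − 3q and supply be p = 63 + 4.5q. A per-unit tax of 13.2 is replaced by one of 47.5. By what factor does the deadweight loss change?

12.949

Competitive equilibrium: 152.3 − 3q = 63 + 4.5q → q* = 11.9067, p* = 116.58.
For a per-unit tax t: Δq = t/7.5, so DWL = ½·t·(t/7.5) = t²/15.
At t = 13.2: DWL = 11.616. At t = 47.5: DWL = 150.417.
Ratio = (47.5/13.2)² = 12.949.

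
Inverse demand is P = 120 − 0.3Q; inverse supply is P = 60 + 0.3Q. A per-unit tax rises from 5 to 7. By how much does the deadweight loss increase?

20

Competitive equilibrium: 120 − 0.3Q = 60 + 0.3Q → Q* = 100, P* = 90.
For a per-unit tax t: ΔQ = t/0.6, so DWL = ½·t·(t/0.6) = t²/1.2.
At t = 5: DWL = 20.833. At t = 7: DWL = 40.833.
Increase = 40.833 − 20.833 = 20.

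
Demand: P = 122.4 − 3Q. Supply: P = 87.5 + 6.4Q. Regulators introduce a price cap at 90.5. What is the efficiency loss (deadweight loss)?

Competitive equilibrium: 122.4 − 3Q = 87.5 + 6.4Q → Q* = 3.7128, P* = 111.2617.
At the ceiling P = 90.5, quantity supplied = (90.5 − 87.5)/6.4 = 0.4688.
Willingness to pay at Q' = 0.4688: 122.4 − 3·0.4688 = 120.9936.
ΔQ = 3.7128 − 0.4688 = 3.244; wedge = 120.9936 − 90.5 = 30.4936.
The triangle = ½ × 3.244 × 30.4936 = 49.46.

49.46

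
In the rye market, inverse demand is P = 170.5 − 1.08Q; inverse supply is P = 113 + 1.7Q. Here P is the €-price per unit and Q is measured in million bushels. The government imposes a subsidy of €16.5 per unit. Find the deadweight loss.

Competitive equilibrium: 170.5 − 1.08Q = 113 + 1.7Q → Q* = 20.6835, P* = 148.1619.
The subsidy lowers effective supply by 16.5: P = 96.5 + 1.7Q.
New quantity: 170.5 − 1.08Q = 96.5 + 1.7Q → Q' = 26.6187.
Overproduction ΔQ = 26.6187 − 20.6835 = 5.9352; wedge = subsidy = 16.5.
The triangle = ½ × 5.9352 × 16.5 = €48.97 million.

€48.97 million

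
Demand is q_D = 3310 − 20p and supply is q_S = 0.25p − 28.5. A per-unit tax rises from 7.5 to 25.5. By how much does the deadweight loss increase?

73.33

In inverse form: demand p = 165.5 − 0.05q, supply p = 114 + 4q.
Competitive equilibrium: 165.5 − 0.05q = 114 + 4q → q* = 12.716, p* = 164.8642.
For a per-unit tax t: Δq = t/4.05, so DWL = ½·t·(t/4.05) = t²/8.1.
At t = 7.5: DWL = 6.944. At t = 25.5: DWL = 80.278.
Increase = 80.278 − 6.944 = 73.33.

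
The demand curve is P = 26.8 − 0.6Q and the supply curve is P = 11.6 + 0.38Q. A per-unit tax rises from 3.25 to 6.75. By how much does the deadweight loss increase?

Competitive equilibrium: 26.8 − 0.6Q = 11.6 + 0.38Q → Q* = 15.5102, P* = 17.4939.
For a per-unit tax t: ΔQ = t/0.98, so DWL = ½·t·(t/0.98) = t²/1.96.
At t = 3.25: DWL = 5.389. At t = 6.75: DWL = 23.246.
Increase = 23.246 − 5.389 = 17.86.

17.86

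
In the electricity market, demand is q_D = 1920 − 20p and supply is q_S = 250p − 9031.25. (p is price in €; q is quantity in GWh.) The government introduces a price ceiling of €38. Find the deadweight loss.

In inverse form: demand p = 96 − 0.05q, supply p = 36.125 + 0.004q.
Competitive equilibrium: 96 − 0.05q = 36.125 + 0.004q → q* = 1108.7963, p* = 40.5602.
At the ceiling p = 38, quantity supplied = (38 − 36.125)/0.004 = 468.75.
Willingness to pay at q' = 468.75: 96 − 0.05·468.75 = 72.5625.
Δq = 1108.7963 − 468.75 = 640.0463; wedge = 72.5625 − 38 = 34.5625.
The triangle = ½ × 640.0463 × 34.5625 = €11060.80.

€11060.80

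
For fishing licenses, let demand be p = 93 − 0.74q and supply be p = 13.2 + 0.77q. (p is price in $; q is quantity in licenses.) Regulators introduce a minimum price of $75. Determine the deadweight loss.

$614.25

Competitive equilibrium: 93 − 0.74q = 13.2 + 0.77q → q* = 52.84768, p* = 53.89272.
At the floor p = 75, quantity demanded = (93 − 75)/0.74 = 24.32432.
Sellers' marginal cost at q' = 24.32432: 13.2 + 0.77·24.32432 = 31.92973.
Δq = 52.84768 − 24.32432 = 28.52336; wedge = 75 − 31.92973 = 43.07027.
DWL = ½ × 28.52336 × 43.07027 = $614.25.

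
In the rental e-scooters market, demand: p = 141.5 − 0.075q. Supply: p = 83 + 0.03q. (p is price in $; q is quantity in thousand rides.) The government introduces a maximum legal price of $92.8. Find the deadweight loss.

Competitive equilibrium: 141.5 − 0.075q = 83 + 0.03q → q* = 557.1429, p* = 99.7143.
At the ceiling p = 92.8, quantity supplied = (92.8 − 83)/0.03 = 326.6667.
Willingness to pay at q' = 326.6667: 141.5 − 0.075·326.6667 = 117.
Δq = 557.1429 − 326.6667 = 230.4762; wedge = 117 − 92.8 = 24.2.
Welfare loss = ½ × 230.4762 × 24.2 = $2788.76 thousand.

$2788.76 thousand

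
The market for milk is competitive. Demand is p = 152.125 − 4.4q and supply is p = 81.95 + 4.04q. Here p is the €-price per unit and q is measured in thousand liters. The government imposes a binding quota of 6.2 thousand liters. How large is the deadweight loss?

Competitive equilibrium: 152.125 − 4.4q = 81.95 + 4.04q → q* = 8.3146, p* = 115.5409.
At q = 6.2: demand price = 152.125 − 4.4·6.2 = 124.845; supply price = 81.95 + 4.04·6.2 = 106.998.
Δq = 8.3146 − 6.2 = 2.1146; wedge = 124.845 − 106.998 = 17.847.
Welfare loss = ½ × 2.1146 × 17.847 = €18.87 thousand.

€18.87 thousand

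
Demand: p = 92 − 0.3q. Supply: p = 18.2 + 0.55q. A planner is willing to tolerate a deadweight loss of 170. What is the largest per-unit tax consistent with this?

Competitive equilibrium: 92 − 0.3q = 18.2 + 0.55q → q* = 86.8235, p* = 65.9529.
A tax t gives Δq = t/0.85 and wedge t, so DWL = t²/1.7.
t²/1.7 = 170 → t² = 289 → t = 17.

17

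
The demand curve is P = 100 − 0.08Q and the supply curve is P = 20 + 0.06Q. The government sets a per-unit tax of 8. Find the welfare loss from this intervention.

Competitive equilibrium: 100 − 0.08Q = 20 + 0.06Q → Q* = 571.4286, P* = 54.2857.
With the tax, the buyer price exceeds the seller price by 8: (100 − 0.08Q) − (20 + 0.06Q) = 8 → Q' = 514.2857.
ΔQ = 571.4286 − 514.2857 = 57.1429; the wedge equals the tax, 8.
Welfare loss = ½ × 57.1429 × 8 = 228.57.

228.57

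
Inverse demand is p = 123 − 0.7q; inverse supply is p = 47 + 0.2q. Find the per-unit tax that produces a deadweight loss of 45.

Competitive equilibrium: 123 − 0.7q = 47 + 0.2q → q* = 84.4444, p* = 63.8889.
A tax t gives Δq = t/0.9 and wedge t, so DWL = t²/1.8.
t²/1.8 = 45 → t² = 81 → t = 9.

9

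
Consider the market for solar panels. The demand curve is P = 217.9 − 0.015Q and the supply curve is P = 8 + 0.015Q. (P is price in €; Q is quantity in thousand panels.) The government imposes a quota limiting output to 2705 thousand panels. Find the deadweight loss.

€276276.04 thousand

Competitive equilibrium: 217.9 − 0.015Q = 8 + 0.015Q → Q* = 6996.6667, P* = 112.95.
At Q = 2705: demand price = 217.9 − 0.015·2705 = 177.325; supply price = 8 + 0.015·2705 = 48.575.
ΔQ = 6996.6667 − 2705 = 4291.6667; wedge = 177.325 − 48.575 = 128.75.
The triangle = ½ × 4291.6667 × 128.75 = €276276.04 thousand.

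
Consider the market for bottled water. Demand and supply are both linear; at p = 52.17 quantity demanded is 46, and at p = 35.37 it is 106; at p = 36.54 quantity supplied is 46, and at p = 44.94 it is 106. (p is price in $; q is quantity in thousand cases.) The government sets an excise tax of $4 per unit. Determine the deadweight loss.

Demand slope = (35.37 − 52.17)/(106 − 46) = −0.28, so p = 65.05 − 0.28q.
Supply slope = (44.94 − 36.54)/(106 − 46) = 0.14, so p = 30.1 + 0.14q.
Competitive equilibrium: 65.05 − 0.28q = 30.1 + 0.14q → q* = 83.2143, p* = 41.75.
With the tax, the buyer price exceeds the seller price by 4: (65.05 − 0.28q) − (30.1 + 0.14q) = 4 → q' = 73.6905.
Δq = 83.2143 − 73.6905 = 9.5238; the wedge equals the tax, 4.
The triangle = ½ × 9.5238 × 4 = $19.05 thousand.

$19.05 thousand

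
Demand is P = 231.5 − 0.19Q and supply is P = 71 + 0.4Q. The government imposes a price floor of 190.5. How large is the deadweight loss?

933.21

Competitive equilibrium: 231.5 − 0.19Q = 71 + 0.4Q → Q* = 272.0339, P* = 179.8136.
At the floor P = 190.5, quantity demanded = (231.5 − 190.5)/0.19 = 215.7895.
Sellers' marginal cost at Q' = 215.7895: 71 + 0.4·215.7895 = 157.3158.
ΔQ = 272.0339 − 215.7895 = 56.2444; wedge = 190.5 − 157.3158 = 33.1842.
The triangle = ½ × 56.2444 × 33.1842 = 933.21.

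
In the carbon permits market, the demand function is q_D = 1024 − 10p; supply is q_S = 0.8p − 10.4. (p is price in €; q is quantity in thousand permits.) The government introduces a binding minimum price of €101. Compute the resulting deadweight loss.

In inverse form: demand p = 102.4 − 0.1q, supply p = 13 + 1.25q.
Competitive equilibrium: 102.4 − 0.1q = 13 + 1.25q → q* = 66.2222, p* = 95.7778.
At the floor p = 101, quantity demanded = (102.4 − 101)/0.1 = 14.
Sellers' marginal cost at q' = 14: 13 + 1.25·14 = 30.5.
Δq = 66.2222 − 14 = 52.2222; wedge = 101 − 30.5 = 70.5.
Welfare loss = ½ × 52.2222 × 70.5 = €1840.83 thousand.

€1840.83 thousand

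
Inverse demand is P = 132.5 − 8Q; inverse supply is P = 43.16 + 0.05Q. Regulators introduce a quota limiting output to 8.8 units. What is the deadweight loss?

21.26

Competitive equilibrium: 132.5 − 8Q = 43.16 + 0.05Q → Q* = 11.0981, P* = 43.7149.
At Q = 8.8: demand price = 132.5 − 8·8.8 = 62.1; supply price = 43.16 + 0.05·8.8 = 43.6.
ΔQ = 11.0981 − 8.8 = 2.2981; wedge = 62.1 − 43.6 = 18.5.
Deadweight loss = ½ × 2.2981 × 18.5 = 21.26.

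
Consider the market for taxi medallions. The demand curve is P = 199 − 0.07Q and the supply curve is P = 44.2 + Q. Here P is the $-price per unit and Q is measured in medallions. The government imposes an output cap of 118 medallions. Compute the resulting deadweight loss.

Competitive equilibrium: 199 − 0.07Q = 44.2 + Q → Q* = 144.6729, P* = 188.8729.
At Q = 118: demand price = 199 − 0.07·118 = 190.74; supply price = 44.2 + 1·118 = 162.2.
ΔQ = 144.6729 − 118 = 26.6729; wedge = 190.74 − 162.2 = 28.54.
The triangle = ½ × 26.6729 × 28.54 = $380.62.

$380.62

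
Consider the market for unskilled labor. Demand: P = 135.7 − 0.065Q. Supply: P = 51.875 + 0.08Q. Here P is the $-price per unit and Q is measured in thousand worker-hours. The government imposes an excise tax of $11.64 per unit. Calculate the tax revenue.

Competitive equilibrium: 135.7 − 0.065Q = 51.875 + 0.08Q → Q* = 578.1034, P* = 98.1233.
With the tax, the buyer price exceeds the seller price by 11.64: (135.7 − 0.065Q) − (51.875 + 0.08Q) = 11.64 → Q' = 497.8276.
Tax revenue = 11.64 × 497.8276 = $5794.71 thousand.

$5794.71 thousand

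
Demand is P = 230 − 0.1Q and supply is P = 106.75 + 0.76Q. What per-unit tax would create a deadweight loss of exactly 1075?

Competitive equilibrium: 230 − 0.1Q = 106.75 + 0.76Q → Q* = 143.314, P* = 215.6686.
A tax t gives ΔQ = t/0.86 and wedge t, so DWL = t²/1.72.
t²/1.72 = 1075 → t² = 1849 → t = 43.

43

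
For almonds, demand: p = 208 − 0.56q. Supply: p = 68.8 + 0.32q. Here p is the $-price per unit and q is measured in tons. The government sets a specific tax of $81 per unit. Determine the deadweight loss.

Competitive equilibrium: 208 − 0.56q = 68.8 + 0.32q → q* = 158.1818, p* = 119.4182.
With the tax, the buyer price exceeds the seller price by 81: (208 − 0.56q) − (68.8 + 0.32q) = 81 → q' = 66.1364.
Δq = 158.1818 − 66.1364 = 92.0454; the wedge equals the tax, 81.
DWL = ½ × 92.0454 × 81 = $3727.84.

$3727.84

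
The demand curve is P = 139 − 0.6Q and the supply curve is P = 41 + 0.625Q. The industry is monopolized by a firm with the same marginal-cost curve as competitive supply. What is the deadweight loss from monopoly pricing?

Competitive equilibrium: 139 − 0.6Q = 41 + 0.625Q → Q* = 80, P* = 91.
Marginal revenue: MR = 139 − 1.2Q. Set MR = MC: 139 − 1.2Q = 41 + 0.625Q → Q_m = 53.69863.
Price P_m = 139 − 0.6·53.69863 = 106.78082; MC(Q_m) = 41 + 0.625·53.69863 = 74.56164.
Competitive Q* = 80, so ΔQ = 26.30137; wedge = 106.78082 − 74.56164 = 32.21918.
The triangle = ½ × 26.30137 × 32.21918 = 423.70.

423.70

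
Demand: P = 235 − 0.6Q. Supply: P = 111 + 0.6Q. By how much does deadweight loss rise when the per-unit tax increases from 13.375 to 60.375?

1444.27

Competitive equilibrium: 235 − 0.6Q = 111 + 0.6Q → Q* = 103.3333, P* = 173.
For a per-unit tax t: ΔQ = t/1.2, so DWL = ½·t·(t/1.2) = t²/2.4.
At t = 13.375: DWL = 74.538. At t = 60.375: DWL = 1518.809.
Increase = 1518.809 − 74.538 = 1444.27.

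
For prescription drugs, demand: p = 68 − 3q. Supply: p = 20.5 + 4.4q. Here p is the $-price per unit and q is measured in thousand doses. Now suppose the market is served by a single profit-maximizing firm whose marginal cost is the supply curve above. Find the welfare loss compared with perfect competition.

$12.69 thousand

Competitive equilibrium: 68 − 3q = 20.5 + 4.4q → q* = 6.4189, p* = 48.7432.
Marginal revenue: MR = 68 − 6q. Set MR = MC: 68 − 6q = 20.5 + 4.4q → q_m = 4.5673.
Price p_m = 68 − 3·4.5673 = 54.2981; MC(q_m) = 20.5 + 4.4·4.5673 = 40.5961.
Competitive q* = 6.4189, so Δq = 1.8516; wedge = 54.2981 − 40.5961 = 13.702.
Deadweight loss = ½ × 1.8516 × 13.702 = $12.69 thousand.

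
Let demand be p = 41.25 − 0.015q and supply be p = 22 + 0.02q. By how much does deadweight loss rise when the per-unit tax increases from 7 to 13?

Competitive equilibrium: 41.25 − 0.015q = 22 + 0.02q → q* = 550, p* = 33.
For a per-unit tax t: Δq = t/0.035, so DWL = ½·t·(t/0.035) = t²/0.07.
At t = 7: DWL = 700. At t = 13: DWL = 2414.286.
Increase = 2414.286 − 700 = 1714.29.

1714.29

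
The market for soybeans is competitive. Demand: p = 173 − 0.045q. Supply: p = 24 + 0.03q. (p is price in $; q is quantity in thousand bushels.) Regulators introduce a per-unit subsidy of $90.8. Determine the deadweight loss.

Competitive equilibrium: 173 − 0.045q = 24 + 0.03q → q* = 1986.66667, p* = 83.6.
The subsidy lowers effective supply by 90.8: p = 0.03q − 66.8.
New quantity: 173 − 0.045q = 0.03q − 66.8 → q' = 3197.33333.
Overproduction Δq = 3197.33333 − 1986.66667 = 1210.66666; wedge = subsidy = 90.8.
Welfare loss = ½ × 1210.66666 × 90.8 = $54964.27 thousand.

$54964.27 thousand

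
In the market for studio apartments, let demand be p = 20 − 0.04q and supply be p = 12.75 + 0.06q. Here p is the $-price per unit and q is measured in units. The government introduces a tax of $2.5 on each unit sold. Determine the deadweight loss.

$31.25

Competitive equilibrium: 20 − 0.04q = 12.75 + 0.06q → q* = 72.5, p* = 17.1.
With the tax, the buyer price exceeds the seller price by 2.5: (20 − 0.04q) − (12.75 + 0.06q) = 2.5 → q' = 47.5.
Δq = 72.5 − 47.5 = 25; the wedge equals the tax, 2.5.
DWL = ½ × 25 × 2.5 = $31.25.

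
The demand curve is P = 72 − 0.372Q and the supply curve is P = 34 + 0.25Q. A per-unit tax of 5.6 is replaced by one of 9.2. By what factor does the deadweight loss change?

2.699

Competitive equilibrium: 72 − 0.372Q = 34 + 0.25Q → Q* = 61.0932, P* = 49.2733.
For a per-unit tax t: ΔQ = t/0.622, so DWL = ½·t·(t/0.622) = t²/1.244.
At t = 5.6: DWL = 25.209. At t = 9.2: DWL = 68.039.
Ratio = (9.2/5.6)² = 2.699.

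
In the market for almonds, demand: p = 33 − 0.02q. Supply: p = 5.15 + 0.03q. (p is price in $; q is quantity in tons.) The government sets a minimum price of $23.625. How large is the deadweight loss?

Competitive equilibrium: 33 − 0.02q = 5.15 + 0.03q → q* = 557, p* = 21.86.
At the floor p = 23.625, quantity demanded = (33 − 23.625)/0.02 = 468.75.
Sellers' marginal cost at q' = 468.75: 5.15 + 0.03·468.75 = 19.2125.
Δq = 557 − 468.75 = 88.25; wedge = 23.625 − 19.2125 = 4.4125.
Deadweight loss = ½ × 88.25 × 4.4125 = $194.70.

$194.70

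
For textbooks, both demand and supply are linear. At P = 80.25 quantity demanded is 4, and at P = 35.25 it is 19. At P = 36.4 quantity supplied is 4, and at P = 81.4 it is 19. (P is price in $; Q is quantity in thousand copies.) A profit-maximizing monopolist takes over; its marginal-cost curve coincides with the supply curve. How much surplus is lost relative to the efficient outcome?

$42.63 thousand

Demand slope = (35.25 − 80.25)/(19 − 4) = −3, so P = 92.25 − 3Q.
Supply slope = (81.4 − 36.4)/(19 − 4) = 3, so P = 24.4 + 3Q.
Competitive equilibrium: 92.25 − 3Q = 24.4 + 3Q → Q* = 11.3083, P* = 58.325.
Marginal revenue: MR = 92.25 − 6Q. Set MR = MC: 92.25 − 6Q = 24.4 + 3Q → Q_m = 7.5389.
Price P_m = 92.25 − 3·7.5389 = 69.6333; MC(Q_m) = 24.4 + 3·7.5389 = 47.0167.
Competitive Q* = 11.3083, so ΔQ = 3.7694; wedge = 69.6333 − 47.0167 = 22.6166.
Welfare loss = ½ × 3.7694 × 22.6166 = $42.63 thousand.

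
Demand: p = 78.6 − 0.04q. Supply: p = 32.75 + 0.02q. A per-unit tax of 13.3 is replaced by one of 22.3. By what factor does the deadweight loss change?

2.811

Competitive equilibrium: 78.6 − 0.04q = 32.75 + 0.02q → q* = 764.1667, p* = 48.0333.
For a per-unit tax t: Δq = t/0.06, so DWL = ½·t·(t/0.06) = t²/0.12.
At t = 13.3: DWL = 1474.083. At t = 22.3: DWL = 4144.083.
Ratio = (22.3/13.3)² = 2.811.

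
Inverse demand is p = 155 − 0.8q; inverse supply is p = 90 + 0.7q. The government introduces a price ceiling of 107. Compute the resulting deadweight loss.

272.11

Competitive equilibrium: 155 − 0.8q = 90 + 0.7q → q* = 43.3333, p* = 120.3333.
At the ceiling p = 107, quantity supplied = (107 − 90)/0.7 = 24.2857.
Willingness to pay at q' = 24.2857: 155 − 0.8·24.2857 = 135.5714.
Δq = 43.3333 − 24.2857 = 19.0476; wedge = 135.5714 − 107 = 28.5714.
DWL = ½ × 19.0476 × 28.5714 = 272.11.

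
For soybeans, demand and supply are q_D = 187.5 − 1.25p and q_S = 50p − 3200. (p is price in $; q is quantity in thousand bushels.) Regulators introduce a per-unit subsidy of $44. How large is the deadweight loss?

$1180.49 thousand

In inverse form: demand p = 150 − 0.8q, supply p = 64 + 0.02q.
Competitive equilibrium: 150 − 0.8q = 64 + 0.02q → q* = 104.878, p* = 66.0976.
The subsidy lowers effective supply by 44: p = 20 + 0.02q.
New quantity: 150 − 0.8q = 20 + 0.02q → q' = 158.5366.
Overproduction Δq = 158.5366 − 104.878 = 53.6586; wedge = subsidy = 44.
Welfare loss = ½ × 53.6586 × 44 = $1180.49 thousand.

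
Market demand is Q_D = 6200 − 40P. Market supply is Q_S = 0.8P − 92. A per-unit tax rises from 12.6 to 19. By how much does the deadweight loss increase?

79.31

In inverse form: demand P = 155 − 0.025Q, supply P = 115 + 1.25Q.
Competitive equilibrium: 155 − 0.025Q = 115 + 1.25Q → Q* = 31.3725, P* = 154.2157.
For a per-unit tax t: ΔQ = t/1.275, so DWL = ½·t·(t/1.275) = t²/2.55.
At t = 12.6: DWL = 62.259. At t = 19: DWL = 141.569.
Increase = 141.569 − 62.259 = 79.31.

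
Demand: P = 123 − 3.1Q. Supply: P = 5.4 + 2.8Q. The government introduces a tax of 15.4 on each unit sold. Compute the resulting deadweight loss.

20.10

Competitive equilibrium: 123 − 3.1Q = 5.4 + 2.8Q → Q* = 19.9322, P* = 61.2102.
With the tax, the buyer price exceeds the seller price by 15.4: (123 − 3.1Q) − (5.4 + 2.8Q) = 15.4 → Q' = 17.322.
ΔQ = 19.9322 − 17.322 = 2.6102; the wedge equals the tax, 15.4.
The triangle = ½ × 2.6102 × 15.4 = 20.10.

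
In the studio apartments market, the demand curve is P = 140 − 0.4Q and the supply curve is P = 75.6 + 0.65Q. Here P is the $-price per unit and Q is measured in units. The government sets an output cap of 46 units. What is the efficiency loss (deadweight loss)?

$123.43

Competitive equilibrium: 140 − 0.4Q = 75.6 + 0.65Q → Q* = 61.3333, P* = 115.4667.
At Q = 46: demand price = 140 − 0.4·46 = 121.6; supply price = 75.6 + 0.65·46 = 105.5.
ΔQ = 61.3333 − 46 = 15.3333; wedge = 121.6 − 105.5 = 16.1.
DWL = ½ × 15.3333 × 16.1 = $123.43.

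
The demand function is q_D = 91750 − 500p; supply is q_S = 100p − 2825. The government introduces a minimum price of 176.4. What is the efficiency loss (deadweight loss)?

528750.94

In inverse form: demand p = 183.5 − 0.002q, supply p = 28.25 + 0.01q.
Competitive equilibrium: 183.5 − 0.002q = 28.25 + 0.01q → q* = 12937.5, p* = 157.625.
At the floor p = 176.4, quantity demanded = (183.5 − 176.4)/0.002 = 3550.
Sellers' marginal cost at q' = 3550: 28.25 + 0.01·3550 = 63.75.
Δq = 12937.5 − 3550 = 9387.5; wedge = 176.4 − 63.75 = 112.65.
Welfare loss = ½ × 9387.5 × 112.65 = 528750.94.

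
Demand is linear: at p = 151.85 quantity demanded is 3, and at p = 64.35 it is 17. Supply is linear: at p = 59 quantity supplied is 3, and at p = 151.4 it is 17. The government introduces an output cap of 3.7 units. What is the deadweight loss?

273.61

Demand slope = (64.35 − 151.85)/(17 − 3) = −6.25, so p = 170.6 − 6.25q.
Supply slope = (151.4 − 59)/(17 − 3) = 6.6, so p = 39.2 + 6.6q.
Competitive equilibrium: 170.6 − 6.25q = 39.2 + 6.6q → q* = 10.2257, p* = 106.6895.
At q = 3.7: demand price = 170.6 − 6.25·3.7 = 147.475; supply price = 39.2 + 6.6·3.7 = 63.62.
Δq = 10.2257 − 3.7 = 6.5257; wedge = 147.475 − 63.62 = 83.855.
DWL = ½ × 6.5257 × 83.855 = 273.61.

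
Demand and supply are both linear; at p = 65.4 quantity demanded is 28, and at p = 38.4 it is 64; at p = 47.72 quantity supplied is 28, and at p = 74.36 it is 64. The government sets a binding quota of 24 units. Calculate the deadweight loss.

187.53

Demand slope = (38.4 − 65.4)/(64 − 28) = −0.75, so p = 86.4 − 0.75q.
Supply slope = (74.36 − 47.72)/(64 − 28) = 0.74, so p = 27 + 0.74q.
Competitive equilibrium: 86.4 − 0.75q = 27 + 0.74q → q* = 39.8658, p* = 56.5007.
At q = 24: demand price = 86.4 − 0.75·24 = 68.4; supply price = 27 + 0.74·24 = 44.76.
Δq = 39.8658 − 24 = 15.8658; wedge = 68.4 − 44.76 = 23.64.
The triangle = ½ × 15.8658 × 23.64 = 187.53.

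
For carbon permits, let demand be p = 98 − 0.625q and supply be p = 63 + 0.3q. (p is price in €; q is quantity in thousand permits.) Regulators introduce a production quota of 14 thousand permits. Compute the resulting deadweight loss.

Competitive equilibrium: 98 − 0.625q = 63 + 0.3q → q* = 37.8378, p* = 74.3514.
At q = 14: demand price = 98 − 0.625·14 = 89.25; supply price = 63 + 0.3·14 = 67.2.
Δq = 37.8378 − 14 = 23.8378; wedge = 89.25 − 67.2 = 22.05.
Welfare loss = ½ × 23.8378 × 22.05 = €262.81 thousand.

€262.81 thousand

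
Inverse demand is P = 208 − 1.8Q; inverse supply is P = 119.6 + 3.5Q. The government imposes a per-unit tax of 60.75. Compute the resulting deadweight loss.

348.17

Competitive equilibrium: 208 − 1.8Q = 119.6 + 3.5Q → Q* = 16.67925, P* = 177.97736.
With the tax, the buyer price exceeds the seller price by 60.75: (208 − 1.8Q) − (119.6 + 3.5Q) = 60.75 → Q' = 5.21698.
ΔQ = 16.67925 − 5.21698 = 11.46227; the wedge equals the tax, 60.75.
Welfare loss = ½ × 11.46227 × 60.75 = 348.17.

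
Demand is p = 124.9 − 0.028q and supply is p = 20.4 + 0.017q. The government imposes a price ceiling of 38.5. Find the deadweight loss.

Competitive equilibrium: 124.9 − 0.028q = 20.4 + 0.017q → q* = 2322.22222, p* = 59.87778.
At the ceiling p = 38.5, quantity supplied = (38.5 − 20.4)/0.017 = 1064.70588.
Willingness to pay at q' = 1064.70588: 124.9 − 0.028·1064.70588 = 95.08824.
Δq = 2322.22222 − 1064.70588 = 1257.51634; wedge = 95.08824 − 38.5 = 56.58824.
DWL = ½ × 1257.51634 × 56.58824 = 35580.32.

35580.32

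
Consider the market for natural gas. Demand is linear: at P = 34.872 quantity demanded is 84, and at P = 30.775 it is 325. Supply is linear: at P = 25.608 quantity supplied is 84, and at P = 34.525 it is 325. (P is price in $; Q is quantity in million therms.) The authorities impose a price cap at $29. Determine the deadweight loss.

Demand slope = (30.775 − 34.872)/(325 − 84) = −0.017, so P = 36.3 − 0.017Q.
Supply slope = (34.525 − 25.608)/(325 − 84) = 0.037, so P = 22.5 + 0.037Q.
Competitive equilibrium: 36.3 − 0.017Q = 22.5 + 0.037Q → Q* = 255.5556, P* = 31.9556.
At the ceiling P = 29, quantity supplied = (29 − 22.5)/0.037 = 175.6757.
Willingness to pay at Q' = 175.6757: 36.3 − 0.017·175.6757 = 33.3135.
ΔQ = 255.5556 − 175.6757 = 79.8799; wedge = 33.3135 − 29 = 4.3135.
DWL = ½ × 79.8799 × 4.3135 = $172.28 million.

$172.28 million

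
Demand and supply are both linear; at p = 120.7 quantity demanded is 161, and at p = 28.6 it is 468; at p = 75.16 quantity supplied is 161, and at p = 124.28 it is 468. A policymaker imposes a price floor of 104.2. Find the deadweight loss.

Demand slope = (28.6 − 120.7)/(468 − 161) = −0.3, so p = 169 − 0.3q.
Supply slope = (124.28 − 75.16)/(468 − 161) = 0.16, so p = 49.4 + 0.16q.
Competitive equilibrium: 169 − 0.3q = 49.4 + 0.16q → q* = 260, p* = 91.
At the floor p = 104.2, quantity demanded = (169 − 104.2)/0.3 = 216.
Sellers' marginal cost at q' = 216: 49.4 + 0.16·216 = 83.96.
Δq = 260 − 216 = 44; wedge = 104.2 − 83.96 = 20.24.
Welfare loss = ½ × 44 × 20.24 = 445.28.

445.28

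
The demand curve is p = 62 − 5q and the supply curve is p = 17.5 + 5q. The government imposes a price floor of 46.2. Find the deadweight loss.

8.32

Competitive equilibrium: 62 − 5q = 17.5 + 5q → q* = 4.45, p* = 39.75.
At the floor p = 46.2, quantity demanded = (62 − 46.2)/5 = 3.16.
Sellers' marginal cost at q' = 3.16: 17.5 + 5·3.16 = 33.3.
Δq = 4.45 − 3.16 = 1.29; wedge = 46.2 − 33.3 = 12.9.
Deadweight loss = ½ × 1.29 × 12.9 = 8.32.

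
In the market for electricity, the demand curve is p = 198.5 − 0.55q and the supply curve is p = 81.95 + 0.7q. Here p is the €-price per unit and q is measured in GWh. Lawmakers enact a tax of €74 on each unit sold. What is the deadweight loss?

Competitive equilibrium: 198.5 − 0.55q = 81.95 + 0.7q → q* = 93.24, p* = 147.218.
With the tax, the buyer price exceeds the seller price by 74: (198.5 − 0.55q) − (81.95 + 0.7q) = 74 → q' = 34.04.
Δq = 93.24 − 34.04 = 59.2; the wedge equals the tax, 74.
Welfare loss = ½ × 59.2 × 74 = €2190.40.

€2190.40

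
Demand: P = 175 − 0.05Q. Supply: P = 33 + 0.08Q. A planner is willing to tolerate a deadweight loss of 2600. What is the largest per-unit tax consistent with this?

Competitive equilibrium: 175 − 0.05Q = 33 + 0.08Q → Q* = 1092.3077, P* = 120.3846.
A tax t gives ΔQ = t/0.13 and wedge t, so DWL = t²/0.26.
t²/0.26 = 2600 → t² = 676 → t = 26.

26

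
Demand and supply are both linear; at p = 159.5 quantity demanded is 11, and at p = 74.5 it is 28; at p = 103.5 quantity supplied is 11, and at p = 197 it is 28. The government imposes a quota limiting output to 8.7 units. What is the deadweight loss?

305.91

Demand slope = (74.5 − 159.5)/(28 − 11) = −5, so p = 214.5 − 5q.
Supply slope = (197 − 103.5)/(28 − 11) = 5.5, so p = 43 + 5.5q.
Competitive equilibrium: 214.5 − 5q = 43 + 5.5q → q* = 16.33333, p* = 132.83333.
At q = 8.7: demand price = 214.5 − 5·8.7 = 171; supply price = 43 + 5.5·8.7 = 90.85.
Δq = 16.33333 − 8.7 = 7.63333; wedge = 171 − 90.85 = 80.15.
Deadweight loss = ½ × 7.63333 × 80.15 = 305.91.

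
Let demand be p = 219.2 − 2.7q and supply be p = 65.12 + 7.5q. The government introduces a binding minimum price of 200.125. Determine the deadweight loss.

Competitive equilibrium: 219.2 − 2.7q = 65.12 + 7.5q → q* = 15.1059, p* = 178.4141.
At the floor p = 200.125, quantity demanded = (219.2 − 200.125)/2.7 = 7.0648.
Sellers' marginal cost at q' = 7.0648: 65.12 + 7.5·7.0648 = 118.106.
Δq = 15.1059 − 7.0648 = 8.0411; wedge = 200.125 − 118.106 = 82.019.
Welfare loss = ½ × 8.0411 × 82.019 = 329.76.

329.76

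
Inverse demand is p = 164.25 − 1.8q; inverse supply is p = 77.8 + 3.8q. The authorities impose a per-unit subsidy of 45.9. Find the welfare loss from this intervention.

188.11

Competitive equilibrium: 164.25 − 1.8q = 77.8 + 3.8q → q* = 15.4375, p* = 136.4625.
The subsidy lowers effective supply by 45.9: p = 31.9 + 3.8q.
New quantity: 164.25 − 1.8q = 31.9 + 3.8q → q' = 23.6339.
Overproduction Δq = 23.6339 − 15.4375 = 8.1964; wedge = subsidy = 45.9.
Deadweight loss = ½ × 8.1964 × 45.9 = 188.11.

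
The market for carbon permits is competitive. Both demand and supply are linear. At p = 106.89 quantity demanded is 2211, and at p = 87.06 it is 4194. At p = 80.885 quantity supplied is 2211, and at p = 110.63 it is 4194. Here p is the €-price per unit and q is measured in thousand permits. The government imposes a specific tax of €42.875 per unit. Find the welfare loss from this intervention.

Demand slope = (87.06 − 106.89)/(4194 − 2211) = −0.01, so p = 129 − 0.01q.
Supply slope = (110.63 − 80.885)/(4194 − 2211) = 0.015, so p = 47.72 + 0.015q.
Competitive equilibrium: 129 − 0.01q = 47.72 + 0.015q → q* = 3251.2, p* = 96.488.
With the tax, the buyer price exceeds the seller price by 42.875: (129 − 0.01q) − (47.72 + 0.015q) = 42.875 → q' = 1536.2.
Δq = 3251.2 − 1536.2 = 1715; the wedge equals the tax, 42.875.
The triangle = ½ × 1715 × 42.875 = €36765.31 thousand.

€36765.31 thousand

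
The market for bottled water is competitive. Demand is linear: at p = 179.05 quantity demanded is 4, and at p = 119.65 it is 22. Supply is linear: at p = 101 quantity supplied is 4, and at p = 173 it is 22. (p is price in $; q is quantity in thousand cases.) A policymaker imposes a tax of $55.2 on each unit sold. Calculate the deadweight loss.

Demand slope = (119.65 − 179.05)/(22 − 4) = −3.3, so p = 192.25 − 3.3q.
Supply slope = (173 − 101)/(22 − 4) = 4, so p = 85 + 4q.
Competitive equilibrium: 192.25 − 3.3q = 85 + 4q → q* = 14.6918, p* = 143.7671.
With the tax, the buyer price exceeds the seller price by 55.2: (192.25 − 3.3q) − (85 + 4q) = 55.2 → q' = 7.1301.
Δq = 14.6918 − 7.1301 = 7.5617; the wedge equals the tax, 55.2.
Welfare loss = ½ × 7.5617 × 55.2 = $208.70 thousand.

$208.70 thousand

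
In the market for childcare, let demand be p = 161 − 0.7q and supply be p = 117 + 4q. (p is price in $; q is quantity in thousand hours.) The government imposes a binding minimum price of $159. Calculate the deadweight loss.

Competitive equilibrium: 161 − 0.7q = 117 + 4q → q* = 9.3617, p* = 154.4468.
At the floor p = 159, quantity demanded = (161 − 159)/0.7 = 2.8571.
Sellers' marginal cost at q' = 2.8571: 117 + 4·2.8571 = 128.4284.
Δq = 9.3617 − 2.8571 = 6.5046; wedge = 159 − 128.4284 = 30.5716.
The triangle = ½ × 6.5046 × 30.5716 = $99.43 thousand.

$99.43 thousand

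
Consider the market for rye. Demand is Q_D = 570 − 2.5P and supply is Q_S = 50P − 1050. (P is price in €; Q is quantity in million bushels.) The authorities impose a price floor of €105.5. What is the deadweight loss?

In inverse form: demand P = 228 − 0.4Q, supply P = 21 + 0.02Q.
Competitive equilibrium: 228 − 0.4Q = 21 + 0.02Q → Q* = 492.8571, P* = 30.8571.
At the floor P = 105.5, quantity demanded = (228 − 105.5)/0.4 = 306.25.
Sellers' marginal cost at Q' = 306.25: 21 + 0.02·306.25 = 27.125.
ΔQ = 492.8571 − 306.25 = 186.6071; wedge = 105.5 − 27.125 = 78.375.
The triangle = ½ × 186.6071 × 78.375 = €7312.67 million.

€7312.67 million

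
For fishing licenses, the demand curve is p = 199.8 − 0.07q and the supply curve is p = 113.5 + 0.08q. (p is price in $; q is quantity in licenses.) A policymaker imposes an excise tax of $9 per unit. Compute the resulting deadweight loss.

Competitive equilibrium: 199.8 − 0.07q = 113.5 + 0.08q → q* = 575.3333, p* = 159.5267.
With the tax, the buyer price exceeds the seller price by 9: (199.8 − 0.07q) − (113.5 + 0.08q) = 9 → q' = 515.3333.
Δq = 575.3333 − 515.3333 = 60; the wedge equals the tax, 9.
The triangle = ½ × 60 × 9 = $270.

$270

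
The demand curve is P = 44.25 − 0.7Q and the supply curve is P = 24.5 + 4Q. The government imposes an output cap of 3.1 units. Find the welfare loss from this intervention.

Competitive equilibrium: 44.25 − 0.7Q = 24.5 + 4Q → Q* = 4.2021, P* = 41.3085.
At Q = 3.1: demand price = 44.25 − 0.7·3.1 = 42.08; supply price = 24.5 + 4·3.1 = 36.9.
ΔQ = 4.2021 − 3.1 = 1.1021; wedge = 42.08 − 36.9 = 5.18.
Welfare loss = ½ × 1.1021 × 5.18 = 2.85.

2.85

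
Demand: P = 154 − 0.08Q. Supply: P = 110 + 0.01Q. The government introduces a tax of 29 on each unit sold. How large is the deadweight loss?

Competitive equilibrium: 154 − 0.08Q = 110 + 0.01Q → Q* = 488.8889, P* = 114.8889.
With the tax, the buyer price exceeds the seller price by 29: (154 − 0.08Q) − (110 + 0.01Q) = 29 → Q' = 166.6667.
ΔQ = 488.8889 − 166.6667 = 322.2222; the wedge equals the tax, 29.
Welfare loss = ½ × 322.2222 × 29 = 4672.22.

4672.22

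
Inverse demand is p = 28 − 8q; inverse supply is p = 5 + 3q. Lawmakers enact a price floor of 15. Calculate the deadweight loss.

1.19

Competitive equilibrium: 28 − 8q = 5 + 3q → q* = 2.0909, p* = 11.2727.
At the floor p = 15, quantity demanded = (28 − 15)/8 = 1.625.
Sellers' marginal cost at q' = 1.625: 5 + 3·1.625 = 9.875.
Δq = 2.0909 − 1.625 = 0.4659; wedge = 15 − 9.875 = 5.125.
The triangle = ½ × 0.4659 × 5.125 = 1.19.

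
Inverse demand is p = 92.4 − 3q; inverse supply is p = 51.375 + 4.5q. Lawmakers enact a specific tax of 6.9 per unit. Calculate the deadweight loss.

Competitive equilibrium: 92.4 − 3q = 51.375 + 4.5q → q* = 5.47, p* = 75.99.
With the tax, the buyer price exceeds the seller price by 6.9: (92.4 − 3q) − (51.375 + 4.5q) = 6.9 → q' = 4.55.
Δq = 5.47 − 4.55 = 0.92; the wedge equals the tax, 6.9.
DWL = ½ × 0.92 × 6.9 = 3.174.

3.174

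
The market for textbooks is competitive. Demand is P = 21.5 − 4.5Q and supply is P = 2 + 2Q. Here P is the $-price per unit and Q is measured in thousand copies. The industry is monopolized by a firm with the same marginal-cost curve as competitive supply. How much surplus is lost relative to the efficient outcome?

Competitive equilibrium: 21.5 − 4.5Q = 2 + 2Q → Q* = 3, P* = 8.
Marginal revenue: MR = 21.5 − 9Q. Set MR = MC: 21.5 − 9Q = 2 + 2Q → Q_m = 1.7727.
Price P_m = 21.5 − 4.5·1.7727 = 13.5229; MC(Q_m) = 2 + 2·1.7727 = 5.5454.
Competitive Q* = 3, so ΔQ = 1.2273; wedge = 13.5229 − 5.5454 = 7.9775.
Welfare loss = ½ × 1.2273 × 7.9775 = $4.90 thousand.

$4.90 thousand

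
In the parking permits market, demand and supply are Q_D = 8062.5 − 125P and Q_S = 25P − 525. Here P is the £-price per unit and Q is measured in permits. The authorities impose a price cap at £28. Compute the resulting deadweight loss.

£12833.44

In inverse form: demand P = 64.5 − 0.008Q, supply P = 21 + 0.04Q.
Competitive equilibrium: 64.5 − 0.008Q = 21 + 0.04Q → Q* = 906.25, P* = 57.25.
At the ceiling P = 28, quantity supplied = (28 − 21)/0.04 = 175.
Willingness to pay at Q' = 175: 64.5 − 0.008·175 = 63.1.
ΔQ = 906.25 − 175 = 731.25; wedge = 63.1 − 28 = 35.1.
DWL = ½ × 731.25 × 35.1 = £12833.44.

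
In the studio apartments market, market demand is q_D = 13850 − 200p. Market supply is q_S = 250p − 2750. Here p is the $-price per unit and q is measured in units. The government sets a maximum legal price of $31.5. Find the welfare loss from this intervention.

$8167.53

In inverse form: demand p = 69.25 − 0.005q, supply p = 11 + 0.004q.
Competitive equilibrium: 69.25 − 0.005q = 11 + 0.004q → q* = 6472.2222, p* = 36.8889.
At the ceiling p = 31.5, quantity supplied = (31.5 − 11)/0.004 = 5125.
Willingness to pay at q' = 5125: 69.25 − 0.005·5125 = 43.625.
Δq = 6472.2222 − 5125 = 1347.2222; wedge = 43.625 − 31.5 = 12.125.
Deadweight loss = ½ × 1347.2222 × 12.125 = $8167.53.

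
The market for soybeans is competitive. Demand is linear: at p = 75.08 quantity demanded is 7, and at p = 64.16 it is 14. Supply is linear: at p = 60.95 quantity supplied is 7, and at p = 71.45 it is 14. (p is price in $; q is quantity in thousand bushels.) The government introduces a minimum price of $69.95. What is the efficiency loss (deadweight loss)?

$2.70 thousand

Demand slope = (64.16 − 75.08)/(14 − 7) = −1.56, so p = 86 − 1.56q.
Supply slope = (71.45 − 60.95)/(14 − 7) = 1.5, so p = 50.45 + 1.5q.
Competitive equilibrium: 86 − 1.56q = 50.45 + 1.5q → q* = 11.6176, p* = 67.8765.
At the floor p = 69.95, quantity demanded = (86 − 69.95)/1.56 = 10.2885.
Sellers' marginal cost at q' = 10.2885: 50.45 + 1.5·10.2885 = 65.8828.
Δq = 11.6176 − 10.2885 = 1.3291; wedge = 69.95 − 65.8828 = 4.0672.
The triangle = ½ × 1.3291 × 4.0672 = $2.70 thousand.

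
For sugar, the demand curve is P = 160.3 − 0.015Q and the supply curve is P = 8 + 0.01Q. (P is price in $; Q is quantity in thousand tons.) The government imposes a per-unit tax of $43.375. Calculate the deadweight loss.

$37627.81 thousand

Competitive equilibrium: 160.3 − 0.015Q = 8 + 0.01Q → Q* = 6092, P* = 68.92.
With the tax, the buyer price exceeds the seller price by 43.375: (160.3 − 0.015Q) − (8 + 0.01Q) = 43.375 → Q' = 4357.
ΔQ = 6092 − 4357 = 1735; the wedge equals the tax, 43.375.
The triangle = ½ × 1735 × 43.375 = $37627.81 thousand.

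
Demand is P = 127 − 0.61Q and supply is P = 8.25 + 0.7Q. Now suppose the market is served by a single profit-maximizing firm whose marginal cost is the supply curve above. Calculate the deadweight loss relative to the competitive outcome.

543.28

Competitive equilibrium: 127 − 0.61Q = 8.25 + 0.7Q → Q* = 90.6489, P* = 71.7042.
Marginal revenue: MR = 127 − 1.22Q. Set MR = MC: 127 − 1.22Q = 8.25 + 0.7Q → Q_m = 61.849.
Price P_m = 127 − 0.61·61.849 = 89.2721; MC(Q_m) = 8.25 + 0.7·61.849 = 51.5443.
Competitive Q* = 90.6489, so ΔQ = 28.7999; wedge = 89.2721 − 51.5443 = 37.7278.
DWL = ½ × 28.7999 × 37.7278 = 543.28.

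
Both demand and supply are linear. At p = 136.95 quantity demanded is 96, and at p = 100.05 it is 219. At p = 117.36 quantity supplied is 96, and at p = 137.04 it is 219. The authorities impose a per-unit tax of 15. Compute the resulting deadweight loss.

Demand slope = (100.05 − 136.95)/(219 − 96) = −0.3, so p = 165.75 − 0.3q.
Supply slope = (137.04 − 117.36)/(219 − 96) = 0.16, so p = 102 + 0.16q.
Competitive equilibrium: 165.75 − 0.3q = 102 + 0.16q → q* = 138.587, p* = 124.1739.
With the tax, the buyer price exceeds the seller price by 15: (165.75 − 0.3q) − (102 + 0.16q) = 15 → q' = 105.9783.
Δq = 138.587 − 105.9783 = 32.6087; the wedge equals the tax, 15.
The triangle = ½ × 32.6087 × 15 = 244.57.

244.57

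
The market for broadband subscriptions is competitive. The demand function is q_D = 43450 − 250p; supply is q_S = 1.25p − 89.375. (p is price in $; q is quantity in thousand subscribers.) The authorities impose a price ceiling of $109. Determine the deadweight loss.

In inverse form: demand p = 173.8 − 0.004q, supply p = 71.5 + 0.8q.
Competitive equilibrium: 173.8 − 0.004q = 71.5 + 0.8q → q* = 127.2388, p* = 173.291.
At the ceiling p = 109, quantity supplied = (109 − 71.5)/0.8 = 46.875.
Willingness to pay at q' = 46.875: 173.8 − 0.004·46.875 = 173.6125.
Δq = 127.2388 − 46.875 = 80.3638; wedge = 173.6125 − 109 = 64.6125.
DWL = ½ × 80.3638 × 64.6125 = $2596.25 thousand.

$2596.25 thousand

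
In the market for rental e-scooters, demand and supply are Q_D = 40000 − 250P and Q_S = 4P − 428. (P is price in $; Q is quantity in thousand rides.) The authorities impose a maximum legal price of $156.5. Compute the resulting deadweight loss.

$14.44 thousand

In inverse form: demand P = 160 − 0.004Q, supply P = 107 + 0.25Q.
Competitive equilibrium: 160 − 0.004Q = 107 + 0.25Q → Q* = 208.6614, P* = 159.1654.
At the ceiling P = 156.5, quantity supplied = (156.5 − 107)/0.25 = 198.
Willingness to pay at Q' = 198: 160 − 0.004·198 = 159.208.
ΔQ = 208.6614 − 198 = 10.6614; wedge = 159.208 − 156.5 = 2.708.
Deadweight loss = ½ × 10.6614 × 2.708 = $14.44 thousand.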